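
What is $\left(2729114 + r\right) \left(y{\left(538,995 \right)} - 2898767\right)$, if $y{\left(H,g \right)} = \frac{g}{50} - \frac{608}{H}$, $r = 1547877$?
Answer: $- \frac{33350405046008349}{2690} \approx -1.2398 \cdot 10^{13}$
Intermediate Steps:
$y{\left(H,g \right)} = - \frac{608}{H} + \frac{g}{50}$ ($y{\left(H,g \right)} = g \frac{1}{50} - \frac{608}{H} = \frac{g}{50} - \frac{608}{H} = - \frac{608}{H} + \frac{g}{50}$)
$\left(2729114 + r\right) \left(y{\left(538,995 \right)} - 2898767\right) = \left(2729114 + 1547877\right) \left(\left(- \frac{608}{538} + \frac{1}{50} \cdot 995\right) - 2898767\right) = 4276991 \left(\left(\left(-608\right) \frac{1}{538} + \frac{199}{10}\right) - 2898767\right) = 4276991 \left(\left(- \frac{304}{269} + \frac{199}{10}\right) - 2898767\right) = 4276991 \left(\frac{50491}{2690} - 2898767\right) = 4276991 \left(- \frac{7797632739}{2690}\right) = - \frac{33350405046008349}{2690}$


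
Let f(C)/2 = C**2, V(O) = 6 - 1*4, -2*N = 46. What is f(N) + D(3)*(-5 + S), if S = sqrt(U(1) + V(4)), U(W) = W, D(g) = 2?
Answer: 1048 + 2*sqrt(3) ≈ 1051.5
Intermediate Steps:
N = -23 (N = -1/2*46 = -23)
V(O) = 2 (V(O) = 6 - 4 = 2)
S = sqrt(3) (S = sqrt(1 + 2) = sqrt(3) ≈ 1.7320)
f(C) = 2*C**2
f(N) + D(3)*(-5 + S) = 2*(-23)**2 + 2*(-5 + sqrt(3)) = 2*529 + (-10 + 2*sqrt(3)) = 1058 + (-10 + 2*sqrt(3)) = 1048 + 2*sqrt(3)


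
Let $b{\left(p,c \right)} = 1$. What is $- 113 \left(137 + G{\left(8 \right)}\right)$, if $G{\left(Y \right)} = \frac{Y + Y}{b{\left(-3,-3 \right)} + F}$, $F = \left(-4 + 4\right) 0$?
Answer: $-17289$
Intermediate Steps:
$F = 0$ ($F = 0 \cdot 0 = 0$)
$G{\left(Y \right)} = 2 Y$ ($G{\left(Y \right)} = \frac{Y + Y}{1 + 0} = \frac{2 Y}{1} = 2 Y 1 = 2 Y$)
$- 113 \left(137 + G{\left(8 \right)}\right) = - 113 \left(137 + 2 \cdot 8\right) = - 113 \left(137 + 16\right) = \left(-113\right) 153 = -17289$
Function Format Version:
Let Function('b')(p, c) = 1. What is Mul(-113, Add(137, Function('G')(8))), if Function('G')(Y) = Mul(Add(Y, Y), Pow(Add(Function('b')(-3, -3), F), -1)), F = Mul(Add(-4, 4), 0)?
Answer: -17289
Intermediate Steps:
F = 0 (F = Mul(0, 0) = 0)
Function('G')(Y) = Mul(2, Y) (Function('G')(Y) = Mul(Add(Y, Y), Pow(Add(1, 0), -1)) = Mul(Mul(2, Y), Pow(1, -1)) = Mul(Mul(2, Y), 1) = Mul(2, Y))
Mul(-113, Add(137, Function('G')(8))) = Mul(-113, Add(137, Mul(2, 8))) = Mul(-113, Add(137, 16)) = Mul(-113, 153) = -17289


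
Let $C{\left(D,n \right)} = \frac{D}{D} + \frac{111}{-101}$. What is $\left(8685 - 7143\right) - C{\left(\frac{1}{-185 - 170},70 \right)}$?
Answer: $\frac{155752}{101} \approx 1542.1$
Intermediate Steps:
$C{\left(D,n \right)} = - \frac{10}{101}$ ($C{\left(D,n \right)} = 1 + 111 \left(- \frac{1}{101}\right) = 1 - \frac{111}{101} = - \frac{10}{101}$)
$\left(8685 - 7143\right) - C{\left(\frac{1}{-185 - 170},70 \right)} = \left(8685 - 7143\right) - - \frac{10}{101} = 1542 + \frac{10}{101} = \frac{155752}{101}$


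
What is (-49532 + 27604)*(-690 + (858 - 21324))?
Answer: 463908768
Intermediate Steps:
(-49532 + 27604)*(-690 + (858 - 21324)) = -21928*(-690 - 20466) = -21928*(-21156) = 463908768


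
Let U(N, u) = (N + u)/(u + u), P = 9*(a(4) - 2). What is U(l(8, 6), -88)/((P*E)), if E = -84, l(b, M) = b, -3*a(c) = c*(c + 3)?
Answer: 5/94248 ≈ 5.3052e-5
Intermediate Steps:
a(c) = -c*(3 + c)/3 (a(c) = -c*(c + 3)/3 = -c*(3 + c)/3)
P = -102 (P = 9*(-⅓*4*(3 + 4) - 2) = 9*(-⅓*4*7 - 2) = 9*(-28/3 - 2) = 9*(-34/3) = -102)
U(N, u) = (N + u)/(2*u) (U(N, u) = (N + u)/((2*u)) = (N + u)*(1/(2*u)) = (N + u)/(2*u))
U(l(8, 6), -88)/((P*E)) = ((½)*(8 - 88)/(-88))/((-102*(-84))) = ((½)*(-1/88)*(-80))/8568 = (5/11)*(1/8568) = 5/94248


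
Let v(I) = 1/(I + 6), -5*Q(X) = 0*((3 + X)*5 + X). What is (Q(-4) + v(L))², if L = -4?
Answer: ¼ ≈ 0.25000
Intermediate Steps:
Q(X) = 0 (Q(X) = -0*((3 + X)*5 + X) = -0*((15 + 5*X) + X) = -0*(15 + 6*X) = -⅕*0 = 0)
v(I) = 1/(6 + I)
(Q(-4) + v(L))² = (0 + 1/(6 - 4))² = (0 + 1/2)² = (0 + ½)² = (½)² = ¼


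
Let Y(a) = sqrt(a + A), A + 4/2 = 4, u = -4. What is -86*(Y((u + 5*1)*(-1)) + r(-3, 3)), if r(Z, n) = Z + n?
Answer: -86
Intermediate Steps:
A = 2 (A = -2 + 4 = 2)
Y(a) = sqrt(2 + a) (Y(a) = sqrt(a + 2) = sqrt(2 + a))
-86*(Y((u + 5*1)*(-1)) + r(-3, 3)) = -86*(sqrt(2 + (-4 + 5*1)*(-1)) + (-3 + 3)) = -86*(sqrt(2 + (-4 + 5)*(-1)) + 0) = -86*(sqrt(2 + 1*(-1)) + 0) = -86*(sqrt(2 - 1) + 0) = -86*(sqrt(1) + 0) = -86*(1 + 0) = -86*1 = -86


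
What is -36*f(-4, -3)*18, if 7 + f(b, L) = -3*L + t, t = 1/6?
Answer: -1404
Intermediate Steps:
t = 1/6 ≈ 0.16667
f(b, L) = -41/6 - 3*L (f(b, L) = -7 + (-3*L + 1/6) = -7 + (1/6 - 3*L) = -41/6 - 3*L)
-36*f(-4, -3)*18 = -36*(-41/6 - 3*(-3))*18 = -36*(-41/6 + 9)*18 = -36*13/6*18 = -78*18 = -1404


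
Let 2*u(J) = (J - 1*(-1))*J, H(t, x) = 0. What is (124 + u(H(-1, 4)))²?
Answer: 15376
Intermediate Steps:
u(J) = J*(1 + J)/2 (u(J) = ((J - 1*(-1))*J)/2 = ((J + 1)*J)/2 = ((1 + J)*J)/2 = (J*(1 + J))/2 = J*(1 + J)/2)
(124 + u(H(-1, 4)))² = (124 + (½)*0*(1 + 0))² = (124 + (½)*0*1)² = (124 + 0)² = 124² = 15376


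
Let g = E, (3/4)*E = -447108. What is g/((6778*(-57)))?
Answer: 15688/10167 ≈ 1.5430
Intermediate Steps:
E = -596144 (E = (4/3)*(-447108) = -596144)
g = -596144
g/((6778*(-57))) = -596144/(6778*(-57)) = -596144/(-386346) = -596144*(-1/386346) = 15688/10167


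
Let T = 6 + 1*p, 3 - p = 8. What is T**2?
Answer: 1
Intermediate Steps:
p = -5 (p = 3 - 1*8 = 3 - 8 = -5)
T = 1 (T = 6 + 1*(-5) = 6 - 5 = 1)
T**2 = 1**2 = 1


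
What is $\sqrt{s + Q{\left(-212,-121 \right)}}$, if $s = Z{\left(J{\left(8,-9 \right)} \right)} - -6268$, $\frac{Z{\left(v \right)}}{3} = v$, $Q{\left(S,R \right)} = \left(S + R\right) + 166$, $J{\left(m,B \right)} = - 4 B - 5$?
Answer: $\sqrt{6194} \approx 78.702$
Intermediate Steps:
$J{\left(m,B \right)} = -5 - 4 B$
$Q{\left(S,R \right)} = 166 + R + S$ ($Q{\left(S,R \right)} = \left(R + S\right) + 166 = 166 + R + S$)
$Z{\left(v \right)} = 3 v$
$s = 6361$ ($s = 3 \left(-5 - -36\right) - -6268 = 3 \left(-5 + 36\right) + 6268 = 3 \cdot 31 + 6268 = 93 + 6268 = 6361$)
$\sqrt{s + Q{\left(-212,-121 \right)}} = \sqrt{6361 - 167} = \sqrt{6194}$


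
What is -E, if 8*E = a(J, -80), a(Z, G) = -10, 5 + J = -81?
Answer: 5/4 ≈ 1.2500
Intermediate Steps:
J = -86 (J = -5 - 81 = -86)
E = -5/4 (E = (⅛)*(-10) = -5/4 ≈ -1.2500)
-E = -1*(-5/4) = 5/4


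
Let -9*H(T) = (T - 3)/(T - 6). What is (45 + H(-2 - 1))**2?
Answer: 1471369/729 ≈ 2018.3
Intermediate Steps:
H(T) = -(-3 + T)/(9*(-6 + T)) (H(T) = -(T - 3)/(9*(T - 6)) = -(-3 + T)/(9*(-6 + T)))
(45 + H(-2 - 1))**2 = (45 + (3 - (-2 - 1))/(9*(-6 + (-2 - 1))))**2 = (45 + (3 - 1*(-3))/(9*(-6 - 3)))**2 = (45 + (1/9)*(3 + 3)/(-9))**2 = (45 + (1/9)*(-1/9)*6)**2 = (45 - 2/27)**2 = (1213/27)**2 = 1471369/729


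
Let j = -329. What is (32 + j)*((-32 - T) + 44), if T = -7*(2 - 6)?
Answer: 4752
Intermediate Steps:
T = 28 (T = -7*(-4) = 28)
(32 + j)*((-32 - T) + 44) = (32 - 329)*((-32 - 1*28) + 44) = -297*((-32 - 28) + 44) = -297*(-60 + 44) = -297*(-16) = 4752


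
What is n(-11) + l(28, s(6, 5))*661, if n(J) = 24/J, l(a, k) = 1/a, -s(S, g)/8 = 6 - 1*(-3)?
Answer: 6599/308 ≈ 21.425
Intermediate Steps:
s(S, g) = -72 (s(S, g) = -8*(6 - 1*(-3)) = -8*(6 + 3) = -8*9 = -72)
n(-11) + l(28, s(6, 5))*661 = 24/(-11) + 661/28 = 24*(-1/11) + (1/28)*661 = -24/11 + 661/28 = 6599/308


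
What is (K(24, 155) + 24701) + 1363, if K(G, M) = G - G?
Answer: 26064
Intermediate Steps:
K(G, M) = 0
(K(24, 155) + 24701) + 1363 = (0 + 24701) + 1363 = 24701 + 1363 = 26064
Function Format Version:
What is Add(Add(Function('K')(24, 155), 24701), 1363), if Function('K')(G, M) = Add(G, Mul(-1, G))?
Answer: 26064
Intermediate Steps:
Function('K')(G, M) = 0
Add(Add(Function('K')(24, 155), 24701), 1363) = Add(Add(0, 24701), 1363) = Add(24701, 1363) = 26064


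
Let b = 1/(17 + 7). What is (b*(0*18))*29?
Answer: 0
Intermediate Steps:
b = 1/24 ≈ 0.041667
(b*(0*18))*29 = ((0*18)/24)*29 = ((1/24)*0)*29 = 0*29 = 0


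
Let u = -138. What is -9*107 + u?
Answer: -1101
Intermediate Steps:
-9*107 + u = -9*107 - 138 = -963 - 138 = -1101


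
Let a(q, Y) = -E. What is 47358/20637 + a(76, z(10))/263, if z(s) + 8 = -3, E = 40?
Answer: 1292186/603059 ≈ 2.1427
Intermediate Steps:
z(s) = -11 (z(s) = -8 - 3 = -11)
a(q, Y) = -40 (a(q, Y) = -1*40 = -40)
47358/20637 + a(76, z(10))/263 = 47358/20637 - 40/263 = 47358*(1/20637) - 40*1/263 = 5262/2293 - 40/263 = 1292186/603059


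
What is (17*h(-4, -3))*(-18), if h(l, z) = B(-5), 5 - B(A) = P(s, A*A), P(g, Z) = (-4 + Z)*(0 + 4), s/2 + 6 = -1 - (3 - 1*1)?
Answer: 24174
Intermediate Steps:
s = -18 (s = -12 + 2*(-1 - (3 - 1*1)) = -12 + 2*(-1 - (3 - 1)) = -12 + 2*(-1 - 1*2) = -12 + 2*(-1 - 2) = -12 + 2*(-3) = -12 - 6 = -18)
P(g, Z) = -16 + 4*Z (P(g, Z) = (-4 + Z)*4 = -16 + 4*Z)
B(A) = 21 - 4*A² (B(A) = 5 - (-16 + 4*(A*A)) = 5 - (-16 + 4*A²) = 5 + (16 - 4*A²) = 21 - 4*A²)
h(l, z) = -79 (h(l, z) = 21 - 4*(-5)² = 21 - 4*25 = 21 - 100 = -79)
(17*h(-4, -3))*(-18) = (17*(-79))*(-18) = -1343*(-18) = 24174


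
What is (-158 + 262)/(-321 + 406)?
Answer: 104/85 ≈ 1.2235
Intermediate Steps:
(-158 + 262)/(-321 + 406) = 104/85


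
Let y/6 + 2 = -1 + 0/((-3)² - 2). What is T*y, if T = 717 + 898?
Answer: -29070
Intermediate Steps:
y = -18 (y = -12 + 6*(-1 + 0/((-3)² - 2)) = -12 + 6*(-1 + 0/(9 - 2)) = -12 + 6*(-1 + 0/7) = -12 + 6*(-1 + (⅐)*0) = -12 + 6*(-1 + 0) = -12 + 6*(-1) = -12 - 6 = -18)
T = 1615
T*y = 1615*(-18) = -29070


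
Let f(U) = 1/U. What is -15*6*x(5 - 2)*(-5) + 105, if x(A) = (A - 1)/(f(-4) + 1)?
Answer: 1305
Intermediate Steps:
x(A) = -4/3 + 4*A/3 (x(A) = (A - 1)/(1/(-4) + 1) = (-1 + A)/(-1/4 + 1) = (-1 + A)/(3/4) = (-1 + A)*(4/3) = -4/3 + 4*A/3)
-15*6*x(5 - 2)*(-5) + 105 = -15*6*(-4/3 + 4*(5 - 2)/3)*(-5) + 105 = -15*6*(-4/3 + (4/3)*3)*(-5) + 105 = -15*6*(-4/3 + 4)*(-5) + 105 = -15*6*(8/3)*(-5) + 105 = -240*(-5) + 105 = -15*(-80) + 105 = 1200 + 105 = 1305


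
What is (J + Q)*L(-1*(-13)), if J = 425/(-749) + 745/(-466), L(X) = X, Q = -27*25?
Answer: -3072602065/349034 ≈ -8803.2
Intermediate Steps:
Q = -675
J = -756055/349034 (J = 425*(-1/749) + 745*(-1/466) = -425/749 - 745/466 = -756055/349034 ≈ -2.1661)
(J + Q)*L(-1*(-13)) = (-756055/349034 - 675)*(-1*(-13)) = -236354005/349034*13 = -3072602065/349034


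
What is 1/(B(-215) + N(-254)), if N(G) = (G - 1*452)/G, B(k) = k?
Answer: -127/26952 ≈ -0.0047121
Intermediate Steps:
N(G) = (-452 + G)/G (N(G) = (G - 452)/G = (-452 + G)/G)
1/(B(-215) + N(-254)) = 1/(-215 + (-452 - 254)/(-254)) = 1/(-215 - 1/254*(-706)) = 1/(-215 + 353/127) = 1/(-26952/127) = -127/26952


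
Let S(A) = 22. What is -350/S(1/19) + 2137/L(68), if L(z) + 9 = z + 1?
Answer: 13007/660 ≈ 19.708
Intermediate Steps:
L(z) = -8 + z (L(z) = -9 + (z + 1) = -9 + (1 + z) = -8 + z)
-350/S(1/19) + 2137/L(68) = -350/22 + 2137/(-8 + 68) = -350*1/22 + 2137/60 = -175/11 + 2137*(1/60) = -175/11 + 2137/60 = 13007/660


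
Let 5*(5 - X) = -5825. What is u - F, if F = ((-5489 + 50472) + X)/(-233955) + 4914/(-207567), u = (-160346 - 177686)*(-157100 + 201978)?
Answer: -81853911840678433771/5395704165 ≈ -1.5170e+10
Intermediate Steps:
X = 1170 (X = 5 - ⅕*(-5825) = 5 + 1165 = 1170)
u = -15170200096 (u = -338032*44878 = -15170200096)
F = -1192166069/5395704165 (F = ((-5489 + 50472) + 1170)/(-233955) + 4914/(-207567) = (44983 + 1170)*(-1/233955) + 4914*(-1/207567) = 46153*(-1/233955) - 546/23063 = -46153/233955 - 546/23063 = -1192166069/5395704165 ≈ -0.22095)
u - F = -15170200096 - 1*(-1192166069/5395704165) = -15170200096 + 1192166069/5395704165 = -81853911840678433771/5395704165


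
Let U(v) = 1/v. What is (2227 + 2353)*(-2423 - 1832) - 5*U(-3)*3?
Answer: -19487895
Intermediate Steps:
U(v) = 1/v
(2227 + 2353)*(-2423 - 1832) - 5*U(-3)*3 = (2227 + 2353)*(-2423 - 1832) - 5/(-3)*3 = 4580*(-4255) - 5*(-1/3)*3 = -19487900 - (-5)*3/3 = -19487900 - 1*(-5) = -19487900 + 5 = -19487895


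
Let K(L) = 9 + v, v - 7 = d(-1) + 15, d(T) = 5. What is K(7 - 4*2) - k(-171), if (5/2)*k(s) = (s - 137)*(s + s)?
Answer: -210492/5 ≈ -42098.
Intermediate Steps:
k(s) = 4*s*(-137 + s)/5 (k(s) = 2*((s - 137)*(s + s))/5 = 2*((-137 + s)*(2*s))/5 = 2*(2*s*(-137 + s))/5 = 4*s*(-137 + s)/5)
v = 27 (v = 7 + (5 + 15) = 7 + 20 = 27)
K(L) = 36 (K(L) = 9 + 27 = 36)
K(7 - 4*2) - k(-171) = 36 - 4*(-171)*(-137 - 171)/5 = 36 - 4*(-171)*(-308)/5 = 36 - 1*210672/5 = 36 - 210672/5 = -210492/5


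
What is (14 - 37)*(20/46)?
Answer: -10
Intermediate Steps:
(14 - 37)*(20/46) = -460/46 = -23*10/23 = -10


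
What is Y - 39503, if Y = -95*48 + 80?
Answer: -43983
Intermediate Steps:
Y = -4480 (Y = -4560 + 80 = -4480)
Y - 39503 = -4480 - 39503 = -43983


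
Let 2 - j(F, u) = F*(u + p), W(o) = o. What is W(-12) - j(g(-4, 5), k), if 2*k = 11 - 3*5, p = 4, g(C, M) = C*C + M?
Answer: 28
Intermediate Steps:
g(C, M) = M + C² (g(C, M) = C² + M = M + C²)
k = -2 (k = (11 - 3*5)/2 = (11 - 15)/2 = (½)*(-4) = -2)
j(F, u) = 2 - F*(4 + u) (j(F, u) = 2 - F*(u + 4) = 2 - F*(4 + u))
W(-12) - j(g(-4, 5), k) = -12 - (2 - 4*(5 + (-4)²) - 1*(5 + (-4)²)*(-2)) = -12 - (2 - 4*(5 + 16) - 1*(5 + 16)*(-2)) = -12 - (2 - 4*21 - 1*21*(-2)) = -12 - (2 - 84 + 42) = -12 - 1*(-40) = -12 + 40 = 28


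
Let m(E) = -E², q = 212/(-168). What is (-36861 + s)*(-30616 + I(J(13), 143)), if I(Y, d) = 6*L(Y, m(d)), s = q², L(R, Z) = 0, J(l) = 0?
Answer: 497663041730/441 ≈ 1.1285e+9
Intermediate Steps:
q = -53/42 (q = 212*(-1/168) = -53/42 ≈ -1.2619)
s = 2809/1764 (s = (-53/42)² = 2809/1764 ≈ 1.5924)
I(Y, d) = 0 (I(Y, d) = 6*0 = 0)
(-36861 + s)*(-30616 + I(J(13), 143)) = (-36861 + 2809/1764)*(-30616 + 0) = -65019995/1764*(-30616) = 497663041730/441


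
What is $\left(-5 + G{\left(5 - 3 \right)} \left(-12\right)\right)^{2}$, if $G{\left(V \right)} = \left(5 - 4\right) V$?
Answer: $841$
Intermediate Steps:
$G{\left(V \right)} = V$ ($G{\left(V \right)} = 1 V = V$)
$\left(-5 + G{\left(5 - 3 \right)} \left(-12\right)\right)^{2} = \left(-5 + \left(5 - 3\right) \left(-12\right)\right)^{2} = \left(-5 + 2 \left(-12\right)\right)^{2} = \left(-5 - 24\right)^{2} = \left(-29\right)^{2} = 841$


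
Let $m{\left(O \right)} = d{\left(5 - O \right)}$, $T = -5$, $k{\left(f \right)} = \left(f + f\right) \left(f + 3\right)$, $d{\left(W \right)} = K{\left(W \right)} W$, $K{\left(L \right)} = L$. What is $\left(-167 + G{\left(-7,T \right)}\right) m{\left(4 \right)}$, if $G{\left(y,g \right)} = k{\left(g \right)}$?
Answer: $-147$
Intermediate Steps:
$d{\left(W \right)} = W^{2}$ ($d{\left(W \right)} = W W = W^{2}$)
$k{\left(f \right)} = 2 f \left(3 + f\right)$
$G{\left(y,g \right)} = 2 g \left(3 + g\right)$
$m{\left(O \right)} = \left(5 - O\right)^{2}$
$\left(-167 + G{\left(-7,T \right)}\right) m{\left(4 \right)} = \left(-167 + 2 \left(-5\right) \left(3 - 5\right)\right) \left(-5 + 4\right)^{2} = \left(-167 + 2 \left(-5\right) \left(-2\right)\right) \left(-1\right)^{2} = \left(-167 + 20\right) 1 = \left(-147\right) 1 = -147$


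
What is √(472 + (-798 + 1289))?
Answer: 3*√107 ≈ 31.032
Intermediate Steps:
√(472 + (-798 + 1289)) = √(472 + 491) = √963 = 3*√107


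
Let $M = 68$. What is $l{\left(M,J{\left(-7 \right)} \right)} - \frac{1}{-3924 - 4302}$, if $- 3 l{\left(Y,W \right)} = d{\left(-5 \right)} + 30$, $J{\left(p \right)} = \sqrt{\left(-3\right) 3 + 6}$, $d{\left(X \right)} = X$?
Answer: $- \frac{68549}{8226} \approx -8.3332$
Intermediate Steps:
$J{\left(p \right)} = i \sqrt{3}$ ($J{\left(p \right)} = \sqrt{-9 + 6} = \sqrt{-3} = i \sqrt{3}$)
$l{\left(Y,W \right)} = - \frac{25}{3}$ ($l{\left(Y,W \right)} = - \frac{-5 + 30}{3} = \left(- \frac{1}{3}\right) 25 = - \frac{25}{3}$)
$l{\left(M,J{\left(-7 \right)} \right)} - \frac{1}{-3924 - 4302} = - \frac{25}{3} - \frac{1}{-3924 - 4302} = - \frac{25}{3} - \frac{1}{-8226} = - \frac{25}{3} - - \frac{1}{8226} = - \frac{25}{3} + \frac{1}{8226} = - \frac{68549}{8226}$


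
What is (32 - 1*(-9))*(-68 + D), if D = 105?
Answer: 1517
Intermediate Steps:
(32 - 1*(-9))*(-68 + D) = (32 - 1*(-9))*(-68 + 105) = (32 + 9)*37 = 41*37 = 1517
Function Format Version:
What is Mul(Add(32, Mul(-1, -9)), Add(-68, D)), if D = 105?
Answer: 1517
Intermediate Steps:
Mul(Add(32, Mul(-1, -9)), Add(-68, D)) = Mul(Add(32, Mul(-1, -9)), Add(-68, 105)) = Mul(Add(32, 9), 37) = Mul(41, 37) = 1517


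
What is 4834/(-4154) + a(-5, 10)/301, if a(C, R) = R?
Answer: -706747/625177 ≈ -1.1305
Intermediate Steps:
4834/(-4154) + a(-5, 10)/301 = 4834/(-4154) + 10/301 = 4834*(-1/4154) + 10*(1/301) = -2417/2077 + 10/301 = -706747/625177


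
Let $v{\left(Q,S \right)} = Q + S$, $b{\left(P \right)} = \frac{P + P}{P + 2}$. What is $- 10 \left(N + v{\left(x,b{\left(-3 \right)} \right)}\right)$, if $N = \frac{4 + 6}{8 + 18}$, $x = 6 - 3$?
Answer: $- \frac{1220}{13} \approx -93.846$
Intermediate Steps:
$b{\left(P \right)} = \frac{2 P}{2 + P}$
$x = 3$
$N = \frac{5}{13}$ ($N = \frac{10}{26} = 10 \cdot \frac{1}{26} = \frac{5}{13} \approx 0.38462$)
$- 10 \left(N + v{\left(x,b{\left(-3 \right)} \right)}\right) = - 10 \left(\frac{5}{13} + \left(3 + 2 \left(-3\right) \frac{1}{2 - 3}\right)\right) = - 10 \left(\frac{5}{13} + \left(3 + 2 \left(-3\right) \frac{1}{-1}\right)\right) = - 10 \left(\frac{5}{13} + \left(3 + 2 \left(-3\right) \left(-1\right)\right)\right) = - 10 \left(\frac{5}{13} + \left(3 + 6\right)\right) = - 10 \left(\frac{5}{13} + 9\right) = \left(-10\right) \frac{122}{13} = - \frac{1220}{13}$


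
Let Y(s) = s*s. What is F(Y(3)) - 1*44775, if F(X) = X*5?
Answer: -44730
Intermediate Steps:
Y(s) = s²
F(X) = 5*X
F(Y(3)) - 1*44775 = 5*3² - 1*44775 = 5*9 - 44775 = 45 - 44775 = -44730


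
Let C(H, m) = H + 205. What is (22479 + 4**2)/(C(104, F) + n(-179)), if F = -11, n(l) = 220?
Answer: 22495/529 ≈ 42.524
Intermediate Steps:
C(H, m) = 205 + H
(22479 + 4**2)/(C(104, F) + n(-179)) = (22479 + 4**2)/((205 + 104) + 220) = (22479 + 16)/(309 + 220) = 22495/529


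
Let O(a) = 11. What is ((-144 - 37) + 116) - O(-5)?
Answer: -76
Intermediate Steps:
((-144 - 37) + 116) - O(-5) = ((-144 - 37) + 116) - 1*11 = (-181 + 116) - 11 = -65 - 11 = -76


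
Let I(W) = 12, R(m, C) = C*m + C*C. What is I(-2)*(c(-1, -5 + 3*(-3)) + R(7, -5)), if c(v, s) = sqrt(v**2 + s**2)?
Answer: -120 + 12*sqrt(197) ≈ 48.428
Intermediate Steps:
R(m, C) = C**2 + C*m (R(m, C) = C*m + C**2 = C**2 + C*m)
c(v, s) = sqrt(s**2 + v**2)
I(-2)*(c(-1, -5 + 3*(-3)) + R(7, -5)) = 12*(sqrt((-5 + 3*(-3))**2 + (-1)**2) - 5*(-5 + 7)) = 12*(sqrt((-5 - 9)**2 + 1) - 5*2) = 12*(sqrt((-14)**2 + 1) - 10) = 12*(sqrt(196 + 1) - 10) = 12*(sqrt(197) - 10) = 12*(-10 + sqrt(197)) = -120 + 12*sqrt(197)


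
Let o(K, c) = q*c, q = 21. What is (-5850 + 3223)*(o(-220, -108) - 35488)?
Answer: 99185012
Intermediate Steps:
o(K, c) = 21*c
(-5850 + 3223)*(o(-220, -108) - 35488) = (-5850 + 3223)*(21*(-108) - 35488) = -2627*(-2268 - 35488) = -2627*(-37756) = 99185012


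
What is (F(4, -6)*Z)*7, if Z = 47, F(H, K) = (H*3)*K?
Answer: -23688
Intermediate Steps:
F(H, K) = 3*H*K (F(H, K) = (3*H)*K = 3*H*K)
(F(4, -6)*Z)*7 = ((3*4*(-6))*47)*7 = -72*47*7 = -3384*7 = -23688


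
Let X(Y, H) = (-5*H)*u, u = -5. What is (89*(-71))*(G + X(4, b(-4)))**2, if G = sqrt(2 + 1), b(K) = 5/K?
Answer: -99037687/16 + 789875*sqrt(3)/2 ≈ -5.5058e+6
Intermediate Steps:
X(Y, H) = 25*H (X(Y, H) = -5*H*(-5) = 25*H)
G = sqrt(3) ≈ 1.7320
(89*(-71))*(G + X(4, b(-4)))**2 = (89*(-71))*(sqrt(3) + 25*(5/(-4)))**2 = -6319*(sqrt(3) + 25*(5*(-1/4)))**2 = -6319*(sqrt(3) + 25*(-5/4))**2 = -6319*(sqrt(3) - 125/4)**2 = -6319*(-125/4 + sqrt(3))**2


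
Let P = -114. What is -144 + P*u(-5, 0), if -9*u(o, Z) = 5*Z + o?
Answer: -622/3 ≈ -207.33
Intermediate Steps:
u(o, Z) = -5*Z/9 - o/9 (u(o, Z) = -(5*Z + o)/9 = -(o + 5*Z)/9 = -5*Z/9 - o/9)
-144 + P*u(-5, 0) = -144 - 114*(-5/9*0 - ⅑*(-5)) = -144 - 114*(0 + 5/9) = -144 - 114*5/9 = -144 - 190/3 = -622/3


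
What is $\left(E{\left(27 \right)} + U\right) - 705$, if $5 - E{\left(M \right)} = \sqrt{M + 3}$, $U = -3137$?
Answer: $-3837 - \sqrt{30} \approx -3842.5$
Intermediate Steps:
$E{\left(M \right)} = 5 - \sqrt{3 + M}$ ($E{\left(M \right)} = 5 - \sqrt{M + 3} = 5 - \sqrt{3 + M}$)
$\left(E{\left(27 \right)} + U\right) - 705 = \left(\left(5 - \sqrt{3 + 27}\right) - 3137\right) - 705 = \left(\left(5 - \sqrt{30}\right) - 3137\right) - 705 = \left(-3132 - \sqrt{30}\right) - 705 = -3837 - \sqrt{30}$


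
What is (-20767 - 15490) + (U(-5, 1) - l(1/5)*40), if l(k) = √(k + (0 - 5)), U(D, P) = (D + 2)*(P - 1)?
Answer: -36257 - 16*I*√30 ≈ -36257.0 - 87.636*I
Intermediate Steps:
U(D, P) = (-1 + P)*(2 + D) (U(D, P) = (2 + D)*(-1 + P) = (-1 + P)*(2 + D))
l(k) = √(-5 + k) (l(k) = √(k - 5) = √(-5 + k))
(-20767 - 15490) + (U(-5, 1) - l(1/5)*40) = (-20767 - 15490) + ((-2 - 1*(-5) + 2*1 - 5*1) - √(-5 + 1/5)*40) = -36257 + ((-2 + 5 + 2 - 5) - √(-5 + ⅕)*40) = -36257 + (0 - √(-24/5)*40) = -36257 + (0 - 2*I*√30/5*40) = -36257 + (0 - 16*I*√30) = -36257 - 16*I*√30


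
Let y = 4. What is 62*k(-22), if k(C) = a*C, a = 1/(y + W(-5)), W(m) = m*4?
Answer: 341/4 ≈ 85.250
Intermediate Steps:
W(m) = 4*m
a = -1/16 (a = 1/(4 + 4*(-5)) = 1/(4 - 20) = 1/(-16) = -1/16 ≈ -0.062500)
k(C) = -C/16
62*k(-22) = 62*(-1/16*(-22)) = 62*(11/8) = 341/4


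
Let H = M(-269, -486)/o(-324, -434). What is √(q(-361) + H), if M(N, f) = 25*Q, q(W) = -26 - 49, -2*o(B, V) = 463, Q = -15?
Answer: 15*I*√69913/463 ≈ 8.5662*I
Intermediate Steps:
o(B, V) = -463/2 (o(B, V) = -½*463 = -463/2)
q(W) = -75
M(N, f) = -375 (M(N, f) = 25*(-15) = -375)
H = 750/463 (H = -375/(-463/2) = -375*(-2/463) = 750/463 ≈ 1.6199)
√(q(-361) + H) = √(-75 + 750/463) = √(-33975/463) = 15*I*√69913/463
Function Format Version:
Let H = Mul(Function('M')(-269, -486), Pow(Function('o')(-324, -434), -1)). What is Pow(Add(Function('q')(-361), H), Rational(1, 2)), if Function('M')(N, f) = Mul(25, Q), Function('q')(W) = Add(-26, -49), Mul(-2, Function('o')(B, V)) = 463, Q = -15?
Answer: Mul(Rational(15, 463), I, Pow(69913, Rational(1, 2))) ≈ Mul(8.5662, I)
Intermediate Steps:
Function('o')(B, V) = Rational(-463, 2) (Function('o')(B, V) = Mul(Rational(-1, 2), 463) = Rational(-463, 2))
Function('q')(W) = -75
Function('M')(N, f) = -375 (Function('M')(N, f) = Mul(25, -15) = -375)
H = Rational(750, 463) (H = Mul(-375, Pow(Rational(-463, 2), -1)) = Mul(-375, Rational(-2, 463)) = Rational(750, 463) ≈ 1.6199)
Pow(Add(Function('q')(-361), H), Rational(1, 2)) = Pow(Add(-75, Rational(750, 463)), Rational(1, 2)) = Pow(Rational(-33975, 463), Rational(1, 2)) = Mul(Rational(15, 463), I, Pow(69913, Rational(1, 2)))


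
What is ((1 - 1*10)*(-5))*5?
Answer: 225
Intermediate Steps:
((1 - 1*10)*(-5))*5 = ((1 - 10)*(-5))*5 = -9*(-5)*5 = 45*5 = 225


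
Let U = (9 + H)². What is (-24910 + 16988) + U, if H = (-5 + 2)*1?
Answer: -7886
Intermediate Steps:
H = -3 (H = -3*1 = -3)
U = 36 (U = (9 - 3)² = 6² = 36)
(-24910 + 16988) + U = (-24910 + 16988) + 36 = -7922 + 36 = -7886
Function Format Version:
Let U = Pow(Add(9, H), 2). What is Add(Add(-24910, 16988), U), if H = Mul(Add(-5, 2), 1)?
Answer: -7886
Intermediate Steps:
H = -3 (H = Mul(-3, 1) = -3)
U = 36 (U = Pow(Add(9, -3), 2) = Pow(6, 2) = 36)
Add(Add(-24910, 16988), U) = Add(Add(-24910, 16988), 36) = Add(-7922, 36) = -7886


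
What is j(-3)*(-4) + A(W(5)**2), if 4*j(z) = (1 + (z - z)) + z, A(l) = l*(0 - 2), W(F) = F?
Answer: -48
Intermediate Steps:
A(l) = -2*l (A(l) = l*(-2) = -2*l)
j(z) = 1/4 + z/4 (j(z) = ((1 + (z - z)) + z)/4 = ((1 + 0) + z)/4 = (1 + z)/4 = 1/4 + z/4)
j(-3)*(-4) + A(W(5)**2) = (1/4 + (1/4)*(-3))*(-4) - 2*5**2 = (1/4 - 3/4)*(-4) - 2*25 = -1/2*(-4) - 50 = 2 - 50 = -48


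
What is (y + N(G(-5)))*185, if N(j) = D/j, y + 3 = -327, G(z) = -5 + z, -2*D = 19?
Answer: -243497/4 ≈ -60874.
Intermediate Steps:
D = -19/2 (D = -½*19 = -19/2 ≈ -9.5000)
y = -330 (y = -3 - 327 = -330)
N(j) = -19/(2*j)
(y + N(G(-5)))*185 = (-330 - 19/(2*(-5 - 5)))*185 = (-330 - 19/2/(-10))*185 = (-330 - 19/2*(-⅒))*185 = (-330 + 19/20)*185 = -6581/20*185 = -243497/4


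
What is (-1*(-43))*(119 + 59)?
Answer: 7654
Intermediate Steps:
(-1*(-43))*(119 + 59) = 43*178 = 7654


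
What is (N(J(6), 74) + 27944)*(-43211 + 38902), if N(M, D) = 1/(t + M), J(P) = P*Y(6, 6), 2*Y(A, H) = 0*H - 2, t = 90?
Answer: -10114502773/84 ≈ -1.2041e+8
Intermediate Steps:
Y(A, H) = -1 (Y(A, H) = (0*H - 2)/2 = (0 - 2)/2 = (1/2)*(-2) = -1)
J(P) = -P (J(P) = P*(-1) = -P)
N(M, D) = 1/(90 + M)
(N(J(6), 74) + 27944)*(-43211 + 38902) = (1/(90 - 1*6) + 27944)*(-43211 + 38902) = (1/(90 - 6) + 27944)*(-4309) = (1/84 + 27944)*(-4309) = (2347297/84)*(-4309) = -10114502773/84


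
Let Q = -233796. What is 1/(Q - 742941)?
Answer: -1/976737 ≈ -1.0238e-6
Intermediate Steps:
1/(Q - 742941) = 1/(-233796 - 742941) = 1/(-976737) = -1/976737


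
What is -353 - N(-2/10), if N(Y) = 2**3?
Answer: -361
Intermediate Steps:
N(Y) = 8
-353 - N(-2/10) = -353 - 1*8 = -353 - 8 = -361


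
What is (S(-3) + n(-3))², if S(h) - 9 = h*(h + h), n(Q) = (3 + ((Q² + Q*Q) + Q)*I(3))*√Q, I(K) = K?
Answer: -6183 + 2592*I*√3 ≈ -6183.0 + 4489.5*I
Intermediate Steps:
n(Q) = √Q*(3 + 3*Q + 6*Q²) (n(Q) = (3 + ((Q² + Q*Q) + Q)*3)*√Q = (3 + ((Q² + Q²) + Q)*3)*√Q = (3 + (2*Q² + Q)*3)*√Q = (3 + (Q + 2*Q²)*3)*√Q = (3 + (3*Q + 6*Q²))*√Q = (3 + 3*Q + 6*Q²)*√Q = √Q*(3 + 3*Q + 6*Q²))
S(h) = 9 + 2*h² (S(h) = 9 + h*(h + h) = 9 + h*(2*h) = 9 + 2*h²)
(S(-3) + n(-3))² = ((9 + 2*(-3)²) + 3*√(-3)*(1 - 3 + 2*(-3)²))² = ((9 + 2*9) + 3*(I*√3)*(1 - 3 + 2*9))² = ((9 + 18) + 3*(I*√3)*(1 - 3 + 18))² = (27 + 3*(I*√3)*16)² = (27 + 48*I*√3)²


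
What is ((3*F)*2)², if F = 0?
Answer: 0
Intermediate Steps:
((3*F)*2)² = ((3*0)*2)² = (0*2)² = 0² = 0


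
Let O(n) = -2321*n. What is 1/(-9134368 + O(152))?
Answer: -1/9487160 ≈ -1.0541e-7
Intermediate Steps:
1/(-9134368 + O(152)) = 1/(-9134368 - 2321*152) = 1/(-9134368 - 352792) = 1/(-9487160) = -1/9487160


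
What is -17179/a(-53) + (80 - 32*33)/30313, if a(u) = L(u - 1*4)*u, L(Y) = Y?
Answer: -523695523/91575573 ≈ -5.7187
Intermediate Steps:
a(u) = u*(-4 + u) (a(u) = (u - 1*4)*u = (u - 4)*u = (-4 + u)*u = u*(-4 + u))
-17179/a(-53) + (80 - 32*33)/30313 = -17179*(-1/(53*(-4 - 53))) + (80 - 32*33)/30313 = -17179/((-53*(-57))) + (80 - 1056)*(1/30313) = -17179/3021 - 976*1/30313 = -17179*1/3021 - 976/30313 = -17179/3021 - 976/30313 = -523695523/91575573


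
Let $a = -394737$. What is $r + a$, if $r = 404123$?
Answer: $9386$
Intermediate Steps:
$r + a = 404123 - 394737 = 9386$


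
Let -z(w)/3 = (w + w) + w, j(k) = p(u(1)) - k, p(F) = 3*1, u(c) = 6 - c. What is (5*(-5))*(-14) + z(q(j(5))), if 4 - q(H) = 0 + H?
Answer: 296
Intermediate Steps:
p(F) = 3
j(k) = 3 - k
q(H) = 4 - H (q(H) = 4 - (0 + H) = 4 - H)
z(w) = -9*w (z(w) = -3*((w + w) + w) = -3*(2*w + w) = -9*w)
(5*(-5))*(-14) + z(q(j(5))) = (5*(-5))*(-14) - 9*(4 - (3 - 1*5)) = -25*(-14) - 9*(4 - (3 - 5)) = 350 - 9*(4 - 1*(-2)) = 350 - 9*(4 + 2) = 350 - 9*6 = 350 - 54 = 296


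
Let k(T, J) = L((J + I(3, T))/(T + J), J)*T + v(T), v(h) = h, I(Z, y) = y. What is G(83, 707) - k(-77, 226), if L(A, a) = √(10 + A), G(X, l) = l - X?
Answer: 701 + 77*√11 ≈ 956.38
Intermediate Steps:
k(T, J) = T + T*√11 (k(T, J) = √(10 + (J + T)/(T + J))*T + T = √(10 + (J + T)/(J + T))*T + T = √(10 + 1)*T + T = √11*T + T = T*√11 + T = T + T*√11)
G(83, 707) - k(-77, 226) = (707 - 1*83) - (-77)*(1 + √11) = (707 - 83) - (-77 - 77*√11) = 624 + (77 + 77*√11) = 701 + 77*√11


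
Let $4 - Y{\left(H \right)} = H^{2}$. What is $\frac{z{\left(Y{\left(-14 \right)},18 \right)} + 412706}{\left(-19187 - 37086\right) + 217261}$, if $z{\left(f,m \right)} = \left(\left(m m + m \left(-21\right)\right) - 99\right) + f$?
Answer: $\frac{412361}{160988} \approx 2.5614$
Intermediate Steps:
$Y{\left(H \right)} = 4 - H^{2}$
$z{\left(f,m \right)} = -99 + f + m^{2} - 21 m$ ($z{\left(f,m \right)} = \left(\left(m^{2} - 21 m\right) - 99\right) + f = \left(-99 + m^{2} - 21 m\right) + f = -99 + f + m^{2} - 21 m$)
$\frac{z{\left(Y{\left(-14 \right)},18 \right)} + 412706}{\left(-19187 - 37086\right) + 217261} = \frac{\left(-99 + \left(4 - \left(-14\right)^{2}\right) + 18^{2} - 378\right) + 412706}{\left(-19187 - 37086\right) + 217261} = \frac{\left(-99 + \left(4 - 196\right) + 324 - 378\right) + 412706}{-56273 + 217261} = \frac{\left(-99 + \left(4 - 196\right) + 324 - 378\right) + 412706}{160988} = \left(\left(-99 - 192 + 324 - 378\right) + 412706\right) \frac{1}{160988} = \left(-345 + 412706\right) \frac{1}{160988} = 412361 \cdot \frac{1}{160988} = \frac{412361}{160988}$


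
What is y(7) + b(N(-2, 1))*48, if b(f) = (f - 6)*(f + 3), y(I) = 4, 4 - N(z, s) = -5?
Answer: 1732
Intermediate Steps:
N(z, s) = 9 (N(z, s) = 4 - 1*(-5) = 4 + 5 = 9)
b(f) = (-6 + f)*(3 + f)
y(7) + b(N(-2, 1))*48 = 4 + (-18 + 9² - 3*9)*48 = 4 + (-18 + 81 - 27)*48 = 4 + 36*48 = 4 + 1728 = 1732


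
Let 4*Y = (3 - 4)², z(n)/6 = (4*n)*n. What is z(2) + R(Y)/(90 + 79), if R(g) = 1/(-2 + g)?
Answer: 113564/1183 ≈ 95.997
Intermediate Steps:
z(n) = 24*n² (z(n) = 6*((4*n)*n) = 6*(4*n²) = 24*n²)
Y = ¼ (Y = (3 - 4)²/4 = (¼)*(-1)² = (¼)*1 = ¼ ≈ 0.25000)
z(2) + R(Y)/(90 + 79) = 24*2² + 1/((90 + 79)*(-2 + ¼)) = 24*4 + 1/(169*(-7/4)) = 96 + (1/169)*(-4/7) = 96 - 4/1183 = 113564/1183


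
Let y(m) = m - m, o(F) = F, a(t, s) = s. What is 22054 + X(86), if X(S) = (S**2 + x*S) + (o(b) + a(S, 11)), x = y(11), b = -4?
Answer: 29457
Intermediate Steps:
y(m) = 0
x = 0
X(S) = 7 + S**2 (X(S) = (S**2 + 0*S) + (-4 + 11) = (S**2 + 0) + 7 = S**2 + 7 = 7 + S**2)
22054 + X(86) = 22054 + (7 + 86**2) = 22054 + (7 + 7396) = 22054 + 7403 = 29457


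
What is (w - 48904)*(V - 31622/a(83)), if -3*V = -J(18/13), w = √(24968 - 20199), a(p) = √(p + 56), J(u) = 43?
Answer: -(5977 - 94866*√139)*(48904 - √4769)/417 ≈ 1.3028e+8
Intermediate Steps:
a(p) = √(56 + p)
w = √4769 ≈ 69.058
V = 43/3 (V = -(-1)*43/3 = -⅓*(-43) = 43/3 ≈ 14.333)
(w - 48904)*(V - 31622/a(83)) = (√4769 - 48904)*(43/3 - 31622/√(56 + 83)) = (-48904 + √4769)*(43/3 - 31622*√139/139)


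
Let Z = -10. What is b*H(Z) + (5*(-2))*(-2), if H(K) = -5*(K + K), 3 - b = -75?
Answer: 7820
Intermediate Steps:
b = 78 (b = 3 - 1*(-75) = 3 + 75 = 78)
H(K) = -10*K
b*H(Z) + (5*(-2))*(-2) = 78*(-10*(-10)) + (5*(-2))*(-2) = 78*100 - 10*(-2) = 7800 + 20 = 7820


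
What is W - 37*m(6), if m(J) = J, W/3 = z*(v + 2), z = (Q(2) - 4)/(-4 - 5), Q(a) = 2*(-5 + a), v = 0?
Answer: -646/3 ≈ -215.33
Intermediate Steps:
Q(a) = -10 + 2*a
z = 10/9 (z = ((-10 + 2*2) - 4)/(-4 - 5) = ((-10 + 4) - 4)/(-9) = (-6 - 4)*(-⅑) = -10*(-⅑) = 10/9 ≈ 1.1111)
W = 20/3 (W = 3*(10*(0 + 2)/9) = 3*((10/9)*2) = 3*(20/9) = 20/3 ≈ 6.6667)
W - 37*m(6) = 20/3 - 37*6 = 20/3 - 222 = -646/3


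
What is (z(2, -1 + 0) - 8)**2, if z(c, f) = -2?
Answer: 100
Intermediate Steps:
(z(2, -1 + 0) - 8)**2 = (-2 - 8)**2 = (-10)**2 = 100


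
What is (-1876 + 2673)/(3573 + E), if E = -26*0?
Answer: 797/3573 ≈ 0.22306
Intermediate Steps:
E = 0
(-1876 + 2673)/(3573 + E) = (-1876 + 2673)/(3573 + 0) = 797/3573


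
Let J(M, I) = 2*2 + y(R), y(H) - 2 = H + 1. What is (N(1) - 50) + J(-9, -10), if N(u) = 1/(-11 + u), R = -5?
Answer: -481/10 ≈ -48.100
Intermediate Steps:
y(H) = 3 + H (y(H) = 2 + (H + 1) = 2 + (1 + H) = 3 + H)
J(M, I) = 2 (J(M, I) = 2*2 + (3 - 5) = 4 - 2 = 2)
(N(1) - 50) + J(-9, -10) = (1/(-11 + 1) - 50) + 2 = (1/(-10) - 50) + 2 = (-⅒ - 50) + 2 = -501/10 + 2 = -481/10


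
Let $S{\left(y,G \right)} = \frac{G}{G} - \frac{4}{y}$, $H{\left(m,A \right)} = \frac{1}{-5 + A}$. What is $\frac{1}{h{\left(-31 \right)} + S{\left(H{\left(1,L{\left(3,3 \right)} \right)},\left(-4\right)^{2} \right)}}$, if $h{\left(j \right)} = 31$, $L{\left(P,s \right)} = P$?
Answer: $\frac{1}{40} \approx 0.025$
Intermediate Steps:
$S{\left(y,G \right)} = 1 - \frac{4}{y}$
$\frac{1}{h{\left(-31 \right)} + S{\left(H{\left(1,L{\left(3,3 \right)} \right)},\left(-4\right)^{2} \right)}} = \frac{1}{31 + \frac{-4 + \frac{1}{-5 + 3}}{\frac{1}{-5 + 3}}} = \frac{1}{31 + \frac{-4 + \frac{1}{-2}}{\frac{1}{-2}}} = \frac{1}{31 + \frac{-4 - \frac{1}{2}}{- \frac{1}{2}}} = \frac{1}{31 - -9} = \frac{1}{31 + 9} = \frac{1}{40}$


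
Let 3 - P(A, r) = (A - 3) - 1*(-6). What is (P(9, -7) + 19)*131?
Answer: 1310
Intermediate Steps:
P(A, r) = -A (P(A, r) = 3 - ((A - 3) - 1*(-6)) = 3 - ((-3 + A) + 6) = 3 - (3 + A) = 3 + (-3 - A) = -A)
(P(9, -7) + 19)*131 = (-1*9 + 19)*131 = (-9 + 19)*131 = 10*131 = 1310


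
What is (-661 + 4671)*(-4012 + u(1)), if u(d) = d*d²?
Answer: -16084110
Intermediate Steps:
u(d) = d³
(-661 + 4671)*(-4012 + u(1)) = (-661 + 4671)*(-4012 + 1³) = 4010*(-4012 + 1) = 4010*(-4011) = -16084110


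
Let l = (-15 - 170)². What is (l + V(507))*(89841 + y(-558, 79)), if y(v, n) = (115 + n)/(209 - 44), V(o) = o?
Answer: 514865743988/165 ≈ 3.1204e+9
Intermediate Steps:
l = 34225 (l = (-185)² = 34225)
y(v, n) = 23/33 + n/165 (y(v, n) = (115 + n)/165 = (115 + n)*(1/165) = 23/33 + n/165)
(l + V(507))*(89841 + y(-558, 79)) = (34225 + 507)*(89841 + (23/33 + (1/165)*79)) = 34732*(89841 + (23/33 + 79/165)) = 34732*(89841 + 194/165) = 34732*(14823959/165) = 514865743988/165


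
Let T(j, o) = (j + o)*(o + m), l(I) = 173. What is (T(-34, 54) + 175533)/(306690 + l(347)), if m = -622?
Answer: 164173/306863 ≈ 0.53500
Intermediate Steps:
T(j, o) = (-622 + o)*(j + o) (T(j, o) = (j + o)*(o - 622) = (j + o)*(-622 + o) = (-622 + o)*(j + o))
(T(-34, 54) + 175533)/(306690 + l(347)) = ((54**2 - 622*(-34) - 622*54 - 34*54) + 175533)/(306690 + 173) = ((2916 + 21148 - 33588 - 1836) + 175533)/306863 = (-11360 + 175533)*(1/306863) = 164173*(1/306863) = 164173/306863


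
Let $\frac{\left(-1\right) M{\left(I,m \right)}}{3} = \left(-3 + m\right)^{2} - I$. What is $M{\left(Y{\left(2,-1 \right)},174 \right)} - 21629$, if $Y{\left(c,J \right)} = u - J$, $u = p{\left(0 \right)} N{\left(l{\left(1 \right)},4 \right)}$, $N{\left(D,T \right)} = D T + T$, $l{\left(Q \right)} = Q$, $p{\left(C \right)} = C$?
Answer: $-109349$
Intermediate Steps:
$N{\left(D,T \right)} = T + D T$
$u = 0$ ($u = 0 \cdot 4 \left(1 + 1\right) = 0 \cdot 4 \cdot 2 = 0 \cdot 8 = 0$)
$Y{\left(c,J \right)} = - J$ ($Y{\left(c,J \right)} = 0 - J = - J$)
$M{\left(I,m \right)} = - 3 \left(-3 + m\right)^{2} + 3 I$ ($M{\left(I,m \right)} = - 3 \left(\left(-3 + m\right)^{2} - I\right) = - 3 \left(-3 + m\right)^{2} + 3 I$)
$M{\left(Y{\left(2,-1 \right)},174 \right)} - 21629 = \left(- 3 \left(-3 + 174\right)^{2} + 3 \left(\left(-1\right) \left(-1\right)\right)\right) - 21629 = \left(- 3 \cdot 171^{2} + 3 \cdot 1\right) - 21629 = \left(\left(-3\right) 29241 + 3\right) - 21629 = \left(-87723 + 3\right) - 21629 = -87720 - 21629 = -109349$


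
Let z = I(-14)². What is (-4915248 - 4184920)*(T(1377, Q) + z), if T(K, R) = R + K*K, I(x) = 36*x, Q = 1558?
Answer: -19580858786104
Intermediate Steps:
T(K, R) = R + K²
z = 254016 (z = (36*(-14))² = (-504)² = 254016)
(-4915248 - 4184920)*(T(1377, Q) + z) = (-4915248 - 4184920)*((1558 + 1377²) + 254016) = -9100168*((1558 + 1896129) + 254016) = -9100168*(1897687 + 254016) = -9100168*2151703 = -19580858786104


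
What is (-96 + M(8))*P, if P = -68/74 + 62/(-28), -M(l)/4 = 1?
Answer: 81150/259 ≈ 313.32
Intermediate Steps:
M(l) = -4 (M(l) = -4*1 = -4)
P = -1623/518 (P = -68*1/74 + 62*(-1/28) = -34/37 - 31/14 = -1623/518 ≈ -3.1332)
(-96 + M(8))*P = (-96 - 4)*(-1623/518) = -100*(-1623/518) = 81150/259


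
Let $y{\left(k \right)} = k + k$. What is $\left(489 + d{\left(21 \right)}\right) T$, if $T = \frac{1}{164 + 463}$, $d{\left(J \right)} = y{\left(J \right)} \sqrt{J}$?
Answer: $\frac{163}{209} + \frac{14 \sqrt{21}}{209} \approx 1.0869$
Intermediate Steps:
$y{\left(k \right)} = 2 k$
$d{\left(J \right)} = 2 J^{\frac{3}{2}}$ ($d{\left(J \right)} = 2 J \sqrt{J} = 2 J^{\frac{3}{2}}$)
$T = \frac{1}{627} \approx 0.0015949$
$\left(489 + d{\left(21 \right)}\right) T = \left(489 + 2 \cdot 21^{\frac{3}{2}}\right) \frac{1}{627} = \left(489 + 2 \cdot 21 \sqrt{21}\right) \frac{1}{627} = \left(489 + 42 \sqrt{21}\right) \frac{1}{627} = \frac{163}{209} + \frac{14 \sqrt{21}}{209}$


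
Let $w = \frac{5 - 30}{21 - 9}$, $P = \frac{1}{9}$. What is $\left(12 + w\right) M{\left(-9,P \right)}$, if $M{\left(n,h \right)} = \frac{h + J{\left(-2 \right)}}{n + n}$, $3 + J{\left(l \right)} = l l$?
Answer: $- \frac{595}{972} \approx -0.61214$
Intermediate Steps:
$P = \frac{1}{9} \approx 0.11111$
$J{\left(l \right)} = -3 + l^{2}$ ($J{\left(l \right)} = -3 + l l = -3 + l^{2}$)
$M{\left(n,h \right)} = \frac{1 + h}{2 n}$ ($M{\left(n,h \right)} = \frac{h - \left(3 - \left(-2\right)^{2}\right)}{n + n} = \frac{h + \left(-3 + 4\right)}{2 n} = \left(h + 1\right) \frac{1}{2 n} = \left(1 + h\right) \frac{1}{2 n} = \frac{1 + h}{2 n}$)
$w = - \frac{25}{12} \approx -2.0833$
$\left(12 + w\right) M{\left(-9,P \right)} = \left(12 - \frac{25}{12}\right) \frac{1 + \frac{1}{9}}{2 \left(-9\right)} = \frac{119 \cdot \frac{1}{2} \left(- \frac{1}{9}\right) \frac{10}{9}}{12} = \frac{119}{12} \left(- \frac{5}{81}\right) = - \frac{595}{972}$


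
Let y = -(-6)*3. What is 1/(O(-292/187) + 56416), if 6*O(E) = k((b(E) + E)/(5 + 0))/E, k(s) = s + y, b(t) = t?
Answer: 4380/247093957 ≈ 1.7726e-5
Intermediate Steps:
y = 18 (y = -3*(-6) = 18)
k(s) = 18 + s (k(s) = s + 18 = 18 + s)
O(E) = (18 + 2*E/5)/(6*E) (O(E) = ((18 + (E + E)/(5 + 0))/E)/6 = ((18 + (2*E)/5)/E)/6 = ((18 + (2*E)*(⅕))/E)/6 = ((18 + 2*E/5)/E)/6 = (18 + 2*E/5)/(6*E))
1/(O(-292/187) + 56416) = 1/((45 - 292/187)/(15*((-292/187))) + 56416) = 1/((45 - 292*1/187)/(15*((-292*1/187))) + 56416) = 1/((45 - 292/187)/(15*(-292/187)) + 56416) = 1/((1/15)*(-187/292)*(8123/187) + 56416) = 1/(-8123/4380 + 56416) = 1/(247093957/4380) = 4380/247093957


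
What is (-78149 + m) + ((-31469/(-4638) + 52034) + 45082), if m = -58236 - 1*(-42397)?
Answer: 14539133/4638 ≈ 3134.8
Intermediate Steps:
m = -15839 (m = -58236 + 42397 = -15839)
(-78149 + m) + ((-31469/(-4638) + 52034) + 45082) = (-78149 - 15839) + ((-31469/(-4638) + 52034) + 45082) = -93988 + ((-31469*(-1/4638) + 52034) + 45082) = -93988 + ((31469/4638 + 52034) + 45082) = -93988 + (241365161/4638 + 45082) = -93988 + 450455477/4638 = 14539133/4638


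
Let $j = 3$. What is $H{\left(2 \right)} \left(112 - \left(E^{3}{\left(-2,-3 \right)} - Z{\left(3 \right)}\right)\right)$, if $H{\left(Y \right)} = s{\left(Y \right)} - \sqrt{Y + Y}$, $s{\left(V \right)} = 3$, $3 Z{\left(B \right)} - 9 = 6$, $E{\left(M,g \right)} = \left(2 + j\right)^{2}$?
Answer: $-15508$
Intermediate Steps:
$E{\left(M,g \right)} = 25$ ($E{\left(M,g \right)} = \left(2 + 3\right)^{2} = 5^{2} = 25$)
$Z{\left(B \right)} = 5$ ($Z{\left(B \right)} = 3 + \frac{1}{3} \cdot 6 = 3 + 2 = 5$)
$H{\left(Y \right)} = 3 - \sqrt{2} \sqrt{Y}$ ($H{\left(Y \right)} = 3 - \sqrt{Y + Y} = 3 - \sqrt{2 Y} = 3 - \sqrt{2} \sqrt{Y}$)
$H{\left(2 \right)} \left(112 - \left(E^{3}{\left(-2,-3 \right)} - Z{\left(3 \right)}\right)\right) = \left(3 - \sqrt{2} \sqrt{2}\right) \left(112 + \left(5 - 25^{3}\right)\right) = \left(3 - 2\right) \left(112 + \left(5 - 15625\right)\right) = 1 \left(112 + \left(5 - 15625\right)\right) = 1 \left(112 - 15620\right) = 1 \left(-15508\right) = -15508$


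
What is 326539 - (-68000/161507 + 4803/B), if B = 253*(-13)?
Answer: 173457380794018/531196523 ≈ 3.2654e+5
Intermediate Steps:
B = -3289
326539 - (-68000/161507 + 4803/B) = 326539 - (-68000/161507 + 4803/(-3289)) = 326539 - (-68000*1/161507 + 4803*(-1/3289)) = 326539 - (-68000/161507 - 4803/3289) = 326539 - 1*(-999370121/531196523) = 326539 + 999370121/531196523 = 173457380794018/531196523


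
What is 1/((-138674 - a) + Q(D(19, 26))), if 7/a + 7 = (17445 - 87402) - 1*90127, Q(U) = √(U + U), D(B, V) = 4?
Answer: -3554093734118757/492860394124748266681 - 51258256562*√2/492860394124748266681 ≈ -7.2113e-6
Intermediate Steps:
Q(U) = √2*√U (Q(U) = √(2*U) = √2*√U)
a = -7/160091 (a = 7/(-7 + ((17445 - 87402) - 1*90127)) = 7/(-7 + (-69957 - 90127)) = 7/(-7 - 160084) = 7/(-160091) = 7*(-1/160091) = -7/160091 ≈ -4.3725e-5)
1/((-138674 - a) + Q(D(19, 26))) = 1/((-138674 - 1*(-7/160091)) + √2*√4) = 1/((-138674 + 7/160091) + √2*2) = 1/(-22200459327/160091 + 2*√2)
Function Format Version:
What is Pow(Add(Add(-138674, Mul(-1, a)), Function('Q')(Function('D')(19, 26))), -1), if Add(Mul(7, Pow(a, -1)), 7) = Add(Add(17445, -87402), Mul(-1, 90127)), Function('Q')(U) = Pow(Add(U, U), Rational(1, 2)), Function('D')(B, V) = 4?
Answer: Add(Rational(-3554093734118757, 492860394124748266681), Mul(Rational(-51258256562, 492860394124748266681), Pow(2, Rational(1, 2)))) ≈ -7.2113e-6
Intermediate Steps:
Function('Q')(U) = Mul(Pow(2, Rational(1, 2)), Pow(U, Rational(1, 2))) (Function('Q')(U) = Pow(Mul(2, U), Rational(1, 2)) = Mul(Pow(2, Rational(1, 2)), Pow(U, Rational(1, 2))))
a = Rational(-7, 160091) (a = Mul(7, Pow(Add(-7, Add(Add(17445, -87402), Mul(-1, 90127))), -1)) = Mul(7, Pow(Add(-7, Add(-69957, -90127)), -1)) = Mul(7, Pow(Add(-7, -160084), -1)) = Mul(7, Pow(-160091, -1)) = Mul(7, Rational(-1, 160091)) = Rational(-7, 160091) ≈ -4.3725e-5)
Pow(Add(Add(-138674, Mul(-1, a)), Function('Q')(Function('D')(19, 26))), -1) = Pow(Add(Add(-138674, Mul(-1, Rational(-7, 160091))), Mul(Pow(2, Rational(1, 2)), Pow(4, Rational(1, 2)))), -1) = Pow(Add(Add(-138674, Rational(7, 160091)), Mul(Pow(2, Rational(1, 2)), 2)), -1) = Pow(Add(Rational(-22200459327, 160091), Mul(2, Pow(2, Rational(1, 2)))), -1)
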